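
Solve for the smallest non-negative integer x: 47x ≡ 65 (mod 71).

The inverse of 47 mod 71 is 68 (since 47·68 = 3196 ≡ 1).
So x ≡ 68·65 = 4420 ≡ 18 (mod 71).

18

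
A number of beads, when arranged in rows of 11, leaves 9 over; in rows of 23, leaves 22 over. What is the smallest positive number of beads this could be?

x ≡ 9 (mod 11) gives x ∈ {9, 20, 31, 42, 53, 64, 75, 86, …}.
The first of these with x mod 23 = 22 is 229.

229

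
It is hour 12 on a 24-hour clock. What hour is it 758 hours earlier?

758 = 31·24 + 14, so 758 mod 24 = 14.
(12 − 14) mod 24 = 22.

22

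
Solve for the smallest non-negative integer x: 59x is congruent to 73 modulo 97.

67

The inverse of 59 mod 97 is 74 (since 59·74 = 4366 ≡ 1).
So x ≡ 74·73 = 5402 ≡ 67 (mod 97).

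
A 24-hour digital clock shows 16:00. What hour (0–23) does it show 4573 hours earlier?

Dividing 4573 by 24 gives quotient 190 and remainder 13.
(16 − 13) mod 24 = 3.

3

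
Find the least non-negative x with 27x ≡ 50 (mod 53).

The inverse of 27 mod 53 is 2 (since 27·2 = 54 ≡ 1).
Multiplying both sides by 2: x ≡ 2·50 = 100 ≡ 47 (mod 53).
Check: 27·47 = 1269 = 23·53 + 50.

47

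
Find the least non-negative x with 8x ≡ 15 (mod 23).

8⁻¹ ≡ 3 (mod 23) because 8·3 = 24 = 1·23 + 1.
Multiplying both sides by 3: x ≡ 3·15 = 45 ≡ 22 (mod 23).
Check: 8·22 = 176 = 7·23 + 15.

22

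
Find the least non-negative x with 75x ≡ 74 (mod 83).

53

75⁻¹ ≡ 31 (mod 83) because 75·31 = 2325 = 28·83 + 1.
Multiplying both sides by 31: x ≡ 31·74 = 2294 ≡ 53 (mod 83).
Check: 75·53 = 3975 = 47·83 + 74.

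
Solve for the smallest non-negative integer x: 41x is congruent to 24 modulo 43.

41⁻¹ ≡ 21 (mod 43) because 41·21 = 861 = 20·43 + 1.
Multiplying both sides by 21: x ≡ 21·24 = 504 ≡ 31 (mod 43).

31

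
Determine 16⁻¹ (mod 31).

16·2 = 32 = 1·31 + 1, so 16⁻¹ ≡ 2 (mod 31).

2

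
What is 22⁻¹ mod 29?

29 = 1·22 + 7
22 = 3·7 + 1
7 = 7·1 + 0
Back-substituting gives 22·4 ≡ 1 (mod 29).

4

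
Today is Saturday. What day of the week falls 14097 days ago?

Sunday

14097 = 2013·7 + 6, so 14097 mod 7 = 6.
Saturday − 6 days → Sunday.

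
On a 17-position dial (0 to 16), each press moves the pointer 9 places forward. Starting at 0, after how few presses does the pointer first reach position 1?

9⁻¹ ≡ 2 (mod 17) because 9·2 = 18 = 1·17 + 1.
Multiplying both sides by 2: x ≡ 2·1 = 2 ≡ 2 (mod 17).
Check: 9·2 = 18 = 1·17 + 1.

2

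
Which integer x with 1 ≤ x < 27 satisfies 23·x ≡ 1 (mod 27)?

20

23·20 = 460 = 17·27 + 1, so 23⁻¹ ≡ 20 (mod 27).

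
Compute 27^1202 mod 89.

10

Successive squares of 27 mod 89: 27^1≡27, 27^2≡17, 27^4≡22, 27^8≡39, 27^16≡8, 27^32≡64, 27^64≡2, 27^128≡4, 27^256≡16, 27^512≡78, 27^1024≡32.
1202 = 2 + 16 + 32 + 128 + 1024, so 27^1202 ≡ 17·8·64·4·32 ≡ 10 (mod 89).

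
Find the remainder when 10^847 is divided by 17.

12

By repeated squaring mod 17: 10^1≡10, 10^2≡15, 10^4≡4, 10^8≡16, 10^16≡1, 10^32≡1, 10^64≡1, 10^128≡1, 10^256≡1, 10^512≡1.
Since 847 = 1 + 2 + 4 + 8 + 64 + 256 + 512 in binary, 10^847 ≡ 10·15·4·16·1·1·1 ≡ 12 (mod 17).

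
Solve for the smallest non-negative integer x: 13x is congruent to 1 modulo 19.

3

13⁻¹ ≡ 3 (mod 19) because 13·3 = 39 = 2·19 + 1.
So x ≡ 3·1 = 3 ≡ 3 (mod 19).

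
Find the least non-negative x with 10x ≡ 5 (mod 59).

30

10⁻¹ ≡ 6 (mod 59) because 10·6 = 60 = 1·59 + 1.
So x ≡ 6·5 = 30 ≡ 30 (mod 59).
Check: 10·30 = 300 = 5·59 + 5.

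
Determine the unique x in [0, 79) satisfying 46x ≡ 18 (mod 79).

46⁻¹ ≡ 67 (mod 79) because 46·67 = 3082 = 39·79 + 1.
Multiplying both sides by 67: x ≡ 67·18 = 1206 ≡ 21 (mod 79).
Check: 46·21 = 966 = 12·79 + 18.

21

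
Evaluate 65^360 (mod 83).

Successive squares of 65 mod 83: 65^1≡65, 65^2≡75, 65^4≡64, 65^8≡29, 65^16≡11, 65^32≡38, 65^64≡33, 65^128≡10, 65^256≡17.
360 = 8 + 32 + 64 + 256, so 65^360 ≡ 29·38·33·17 ≡ 38 (mod 83).

38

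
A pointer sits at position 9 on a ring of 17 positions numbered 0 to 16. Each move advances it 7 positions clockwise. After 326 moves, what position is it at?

326·7 = 2282.
2282 mod 17 = 4 (since 134·17 = 2278).
(9 + 4) mod 17 = 13.

13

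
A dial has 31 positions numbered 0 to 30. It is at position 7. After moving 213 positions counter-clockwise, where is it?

11

213 = 6·31 + 27, so 213 mod 31 = 27.
(7 − 27) mod 31 = 11.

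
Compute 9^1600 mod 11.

Successive squares of 9 mod 11: 9^1≡9, 9^2≡4, 9^4≡5, 9^8≡3, 9^16≡9, 9^32≡4, 9^64≡5, 9^128≡3, 9^256≡9, 9^512≡4, 9^1024≡5.
1600 = 64 + 512 + 1024, so 9^1600 ≡ 5·4·5 ≡ 1 (mod 11).

1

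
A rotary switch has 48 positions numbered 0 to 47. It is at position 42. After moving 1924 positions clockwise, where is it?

1924 − 40·48 = 4, so 1924 ≡ 4 (mod 48).
(42 + 4) mod 48 = 46.

46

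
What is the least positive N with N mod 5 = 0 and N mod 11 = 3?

25

x ≡ 0 (mod 5) gives x ∈ {0, 5, 10, 15, 20, 25}.
The first of these with x mod 11 = 3 is 25.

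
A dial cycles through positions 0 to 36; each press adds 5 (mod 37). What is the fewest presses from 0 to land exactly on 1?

15

37 = 7·5 + 2
5 = 2·2 + 1
2 = 2·1 + 0
Back-substituting gives 5·15 ≡ 1 (mod 37).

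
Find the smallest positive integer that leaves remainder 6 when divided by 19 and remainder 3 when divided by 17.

139

Since 17·9 ≡ 1 (mod 19), take x = 3 + 17·((6−3)·9 mod 19) = 3 + 17·8 = 139.
Check: 139 mod 19 = 6, 139 mod 17 = 3.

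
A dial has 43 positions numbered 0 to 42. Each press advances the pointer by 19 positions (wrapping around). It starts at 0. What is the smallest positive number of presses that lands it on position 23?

The inverse of 19 mod 43 is 34 (since 19·34 = 646 ≡ 1).
So x ≡ 34·23 = 782 ≡ 8 (mod 43).
Check: 19·8 = 152 = 3·43 + 23.

8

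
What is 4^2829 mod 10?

4

Last digits of 4^n: 4, 6 (period 2).
2829 leaves remainder 1 on division by 2, so 4^2829 ends in 4.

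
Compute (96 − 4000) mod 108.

4000 − 37·108 = 4, so 4000 ≡ 4 (mod 108).
(96 − 4) mod 108 = 92.

92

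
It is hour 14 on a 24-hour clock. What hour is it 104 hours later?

22

104 mod 24 = 8 (since 4·24 = 96).
(14 + 8) mod 24 = 22.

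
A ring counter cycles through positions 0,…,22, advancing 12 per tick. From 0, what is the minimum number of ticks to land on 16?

12⁻¹ ≡ 2 (mod 23) because 12·2 = 24 = 1·23 + 1.
So x ≡ 2·16 = 32 ≡ 9 (mod 23).
Check: 12·9 = 108 = 4·23 + 16.

9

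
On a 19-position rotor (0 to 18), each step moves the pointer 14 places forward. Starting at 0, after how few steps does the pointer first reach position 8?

6

14⁻¹ ≡ 15 (mod 19) because 14·15 = 210 = 11·19 + 1.
Multiplying both sides by 15: x ≡ 15·8 = 120 ≡ 6 (mod 19).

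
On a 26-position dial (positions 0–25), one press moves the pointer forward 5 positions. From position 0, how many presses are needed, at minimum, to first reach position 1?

5·21 = 105 = 4·26 + 1, so 5⁻¹ ≡ 21 (mod 26).

21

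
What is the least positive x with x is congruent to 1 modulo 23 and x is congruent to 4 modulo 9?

139

x ≡ 4 (mod 9) gives x ∈ {4, 13, 22, 31, 40, 49, 58, 67, …}.
The first of these with x mod 23 = 1 is 139.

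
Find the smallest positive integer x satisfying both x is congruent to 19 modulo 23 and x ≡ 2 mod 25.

502

Since 25·12 ≡ 1 (mod 23), take x = 2 + 25·((19−2)·12 mod 23) = 2 + 25·20 = 502.
Check: 502 mod 23 = 19, 502 mod 25 = 2.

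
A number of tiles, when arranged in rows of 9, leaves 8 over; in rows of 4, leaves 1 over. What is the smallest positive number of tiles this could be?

17

x ≡ 1 (mod 4) gives x ∈ {1, 5, 9, 13, 17}.
The first of these with x mod 9 = 8 is 17.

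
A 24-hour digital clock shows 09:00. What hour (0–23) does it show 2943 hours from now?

Dividing 2943 by 24 gives quotient 122 and remainder 15.
(9 + 15) mod 24 = 0.

0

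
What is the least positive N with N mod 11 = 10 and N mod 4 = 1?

x ≡ 1 (mod 4) gives x ∈ {1, 5, 9, 13, 17, 21}.
The first of these with x mod 11 = 10 is 21.

21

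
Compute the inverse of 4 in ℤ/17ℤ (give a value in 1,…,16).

13

17 = 4·4 + 1
4 = 4·1 + 0
Back-substituting gives 4·13 ≡ 1 (mod 17).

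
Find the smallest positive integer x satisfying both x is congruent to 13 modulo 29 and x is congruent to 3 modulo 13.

42

Since 13·9 ≡ 1 (mod 29), take x = 3 + 13·((13−3)·9 mod 29) = 3 + 13·3 = 42.
Check: 42 mod 29 = 13, 42 mod 13 = 3.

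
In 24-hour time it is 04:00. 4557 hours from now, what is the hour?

1

4557 = 189·24 + 21, so 4557 mod 24 = 21.
(4 + 21) mod 24 = 1.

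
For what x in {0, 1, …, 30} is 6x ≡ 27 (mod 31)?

6⁻¹ ≡ 26 (mod 31) because 6·26 = 156 = 5·31 + 1.
Multiplying both sides by 26: x ≡ 26·27 = 702 ≡ 20 (mod 31).

20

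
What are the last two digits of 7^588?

Square-and-reduce mod 100: 7^1≡7, 7^2≡49, 7^4≡1, 7^8≡1, 7^16≡1, 7^32≡1, 7^64≡1, 7^128≡1, 7^256≡1, 7^512≡1.
588 = 4 + 8 + 64 + 512, so 7^588 ≡ 1·1·1·1 ≡ 1 (mod 100).

01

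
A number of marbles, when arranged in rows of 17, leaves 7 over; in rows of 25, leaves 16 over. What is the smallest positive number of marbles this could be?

41

x ≡ 7 (mod 17) gives x ∈ {7, 24, 41}.
The first of these with x mod 25 = 16 is 41.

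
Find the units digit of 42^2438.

Last digits of 2^n: 2, 4, 8, 6 (period 4).
2438 mod 4 = 2, so the last digit matches 2^2 = 4.

4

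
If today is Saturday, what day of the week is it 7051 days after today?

Monday

7051 mod 7 = 2 (since 1007·7 = 7049).
Saturday + 2 days → Monday.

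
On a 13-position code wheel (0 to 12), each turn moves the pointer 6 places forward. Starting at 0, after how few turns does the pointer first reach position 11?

4

6⁻¹ ≡ 11 (mod 13) because 6·11 = 66 = 5·13 + 1.
So x ≡ 11·11 = 121 ≡ 4 (mod 13).
Check: 6·4 = 24 = 1·13 + 11.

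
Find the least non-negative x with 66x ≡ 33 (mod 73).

37

66⁻¹ ≡ 52 (mod 73) because 66·52 = 3432 = 47·73 + 1.
So x ≡ 52·33 = 1716 ≡ 37 (mod 73).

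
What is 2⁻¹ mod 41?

2·21 = 42 = 1·41 + 1, so 2⁻¹ ≡ 21 (mod 41).

21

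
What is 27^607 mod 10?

3

The units digit of 27^n cycles with period 4: 7, 9, 3, 1, …
607 mod 4 = 3, so the last digit matches 7^3 = 3.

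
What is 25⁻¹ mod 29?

7

25·7 = 175 = 6·29 + 1, so 25⁻¹ ≡ 7 (mod 29).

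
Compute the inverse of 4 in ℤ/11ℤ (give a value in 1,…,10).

3

4·3 = 12 = 1·11 + 1, so 4⁻¹ ≡ 3 (mod 11).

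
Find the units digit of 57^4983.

The units digit of 57^n cycles with period 4: 7, 9, 3, 1, …
4983 mod 4 = 3, so the last digit matches 7^3 = 3.

3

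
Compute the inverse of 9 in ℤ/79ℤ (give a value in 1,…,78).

44

9·44 = 396 = 5·79 + 1, so 9⁻¹ ≡ 44 (mod 79).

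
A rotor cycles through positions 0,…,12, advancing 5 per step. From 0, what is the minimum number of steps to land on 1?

5⁻¹ ≡ 8 (mod 13) because 5·8 = 40 = 3·13 + 1.
Multiplying both sides by 8: x ≡ 8·1 = 8 ≡ 8 (mod 13).

8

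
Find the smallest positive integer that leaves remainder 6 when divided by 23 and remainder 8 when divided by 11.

x ≡ 8 (mod 11) gives x ∈ {8, 19, 30, 41, 52}.
The first of these with x mod 23 = 6 is 52.

52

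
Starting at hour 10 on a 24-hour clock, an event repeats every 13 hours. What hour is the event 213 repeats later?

213·13 = 2769.
2769 − 115·24 = 9, so 2769 ≡ 9 (mod 24).
(10 + 9) mod 24 = 19.

19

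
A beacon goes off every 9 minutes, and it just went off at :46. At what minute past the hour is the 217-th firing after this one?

19

217·9 = 1953.
1953 = 32·60 + 33, so 1953 mod 60 = 33.
(46 + 33) mod 60 = 19.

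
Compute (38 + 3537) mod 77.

Dividing 3537 by 77 gives quotient 45 and remainder 72.
(38 + 72) mod 77 = 33.

33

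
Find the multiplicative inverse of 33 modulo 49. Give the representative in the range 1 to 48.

49 = 1·33 + 16
33 = 2·16 + 1
16 = 16·1 + 0
Back-substituting gives 33·3 ≡ 1 (mod 49).

3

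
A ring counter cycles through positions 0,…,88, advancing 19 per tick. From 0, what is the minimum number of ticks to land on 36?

19⁻¹ ≡ 75 (mod 89) because 19·75 = 1425 = 16·89 + 1.
Multiplying both sides by 75: x ≡ 75·36 = 2700 ≡ 30 (mod 89).
Check: 19·30 = 570 = 6·89 + 36.

30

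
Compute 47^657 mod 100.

Square-and-reduce mod 100: 47^1≡47, 47^2≡9, 47^4≡81, 47^8≡61, 47^16≡21, 47^32≡41, 47^64≡81, 47^128≡61, 47^256≡21, 47^512≡41.
Since 657 = 1 + 16 + 128 + 512 in binary, 47^657 ≡ 47·21·61·41 ≡ 87 (mod 100).

87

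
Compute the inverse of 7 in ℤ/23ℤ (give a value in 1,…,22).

23 = 3·7 + 2
7 = 3·2 + 1
2 = 2·1 + 0
Back-substituting gives 7·10 ≡ 1 (mod 23).

10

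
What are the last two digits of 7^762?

49

Successive squares of 7 mod 100: 7^1≡7, 7^2≡49, 7^4≡1, 7^8≡1, 7^16≡1, 7^32≡1, 7^64≡1, 7^128≡1, 7^256≡1, 7^512≡1.
762 = 2 + 8 + 16 + 32 + 64 + 128 + 512, so 7^762 ≡ 49·1·1·1·1·1·1 ≡ 49 (mod 100).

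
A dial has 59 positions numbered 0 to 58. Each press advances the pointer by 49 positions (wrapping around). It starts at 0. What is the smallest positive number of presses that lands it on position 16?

22

49⁻¹ ≡ 53 (mod 59) because 49·53 = 2597 = 44·59 + 1.
So x ≡ 53·16 = 848 ≡ 22 (mod 59).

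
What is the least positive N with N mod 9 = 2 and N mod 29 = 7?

Since 29·5 ≡ 1 (mod 9), take x = 7 + 29·((2−7)·5 mod 9) = 7 + 29·2 = 65.
Check: 65 mod 9 = 2, 65 mod 29 = 7.

65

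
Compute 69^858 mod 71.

12

Square-and-reduce mod 71: 69^1≡69, 69^2≡4, 69^4≡16, 69^8≡43, 69^16≡3, 69^32≡9, 69^64≡10, 69^128≡29, 69^256≡60, 69^512≡50.
858 = 2 + 8 + 16 + 64 + 256 + 512, so 69^858 ≡ 4·43·3·10·60·50 ≡ 12 (mod 71).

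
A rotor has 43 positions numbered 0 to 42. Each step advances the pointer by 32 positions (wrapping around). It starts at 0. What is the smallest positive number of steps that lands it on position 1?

39

The inverse of 32 mod 43 is 39 (since 32·39 = 1248 ≡ 1).
Multiplying both sides by 39: x ≡ 39·1 = 39 ≡ 39 (mod 43).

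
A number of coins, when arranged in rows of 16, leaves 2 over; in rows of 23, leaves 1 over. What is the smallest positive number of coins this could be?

x ≡ 2 (mod 16) gives x ∈ {2, 18, 34, 50, 66, 82, 98, 114, …}.
The first of these with x mod 23 = 1 is 162.

162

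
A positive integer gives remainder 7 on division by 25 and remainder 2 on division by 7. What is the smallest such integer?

107

x ≡ 2 (mod 7) gives x ∈ {2, 9, 16, 23, 30, 37, 44, 51, …}.
The first of these with x mod 25 = 7 is 107.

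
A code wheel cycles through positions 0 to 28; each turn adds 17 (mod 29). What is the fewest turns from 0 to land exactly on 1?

29 = 1·17 + 12
17 = 1·12 + 5
12 = 2·5 + 2
5 = 2·2 + 1
2 = 2·1 + 0
Back-substituting gives 17·12 ≡ 1 (mod 29).

12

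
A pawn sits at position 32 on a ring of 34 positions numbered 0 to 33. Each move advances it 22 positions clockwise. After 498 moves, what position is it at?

498·22 = 10956.
10956 − 322·34 = 8, so 10956 ≡ 8 (mod 34).
(32 + 8) mod 34 = 6.

6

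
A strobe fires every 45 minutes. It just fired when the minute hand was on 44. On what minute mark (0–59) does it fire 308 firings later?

308·45 = 13860.
Dividing 13860 by 60 gives quotient 231 and remainder 0.
(44 + 0) mod 60 = 44.

44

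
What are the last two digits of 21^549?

Successive squares of 21 mod 100: 21^1≡21, 21^2≡41, 21^4≡81, 21^8≡61, 21^16≡21, 21^32≡41, 21^64≡81, 21^128≡61, 21^256≡21, 21^512≡41.
Since 549 = 1 + 4 + 32 + 512 in binary, 21^549 ≡ 21·81·41·41 ≡ 81 (mod 100).

81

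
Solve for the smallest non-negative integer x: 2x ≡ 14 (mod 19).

7

The inverse of 2 mod 19 is 10 (since 2·10 = 20 ≡ 1).
So x ≡ 10·14 = 140 ≡ 7 (mod 19).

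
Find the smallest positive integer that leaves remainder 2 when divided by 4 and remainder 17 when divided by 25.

42

x ≡ 2 (mod 4) gives x ∈ {2, 6, 10, 14, 18, 22, 26, 30, …}.
The first of these with x mod 25 = 17 is 42.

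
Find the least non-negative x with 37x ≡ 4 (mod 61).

10

The inverse of 37 mod 61 is 33 (since 37·33 = 1221 ≡ 1).
So x ≡ 33·4 = 132 ≡ 10 (mod 61).
Check: 37·10 = 370 = 6·61 + 4.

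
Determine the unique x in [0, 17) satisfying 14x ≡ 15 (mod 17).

12

The inverse of 14 mod 17 is 11 (since 14·11 = 154 ≡ 1).
So x ≡ 11·15 = 165 ≡ 12 (mod 17).
Check: 14·12 = 168 = 9·17 + 15.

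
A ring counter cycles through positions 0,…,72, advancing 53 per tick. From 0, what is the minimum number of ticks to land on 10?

53⁻¹ ≡ 62 (mod 73) because 53·62 = 3286 = 45·73 + 1.
So x ≡ 62·10 = 620 ≡ 36 (mod 73).

36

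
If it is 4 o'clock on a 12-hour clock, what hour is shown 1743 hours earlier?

1743 = 145·12 + 3, so 1743 mod 12 = 3.
4 − 3 → 1 on a 12-hour dial.

1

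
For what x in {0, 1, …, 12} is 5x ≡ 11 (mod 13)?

5⁻¹ ≡ 8 (mod 13) because 5·8 = 40 = 3·13 + 1.
Multiplying both sides by 8: x ≡ 8·11 = 88 ≡ 10 (mod 13).

10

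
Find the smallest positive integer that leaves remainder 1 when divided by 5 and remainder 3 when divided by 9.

Since 9·4 ≡ 1 (mod 5), take x = 3 + 9·((1−3)·4 mod 5) = 3 + 9·2 = 21.
Check: 21 mod 5 = 1, 21 mod 9 = 3.

21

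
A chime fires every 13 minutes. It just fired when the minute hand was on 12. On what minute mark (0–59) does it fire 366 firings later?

30

366·13 = 4758.
Dividing 4758 by 60 gives quotient 79 and remainder 18.
(12 + 18) mod 60 = 30.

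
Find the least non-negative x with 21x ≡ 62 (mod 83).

The inverse of 21 mod 83 is 4 (since 21·4 = 84 ≡ 1).
So x ≡ 4·62 = 248 ≡ 82 (mod 83).

82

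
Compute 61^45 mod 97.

By repeated squaring mod 97: 61^1≡61, 61^2≡35, 61^4≡61, 61^8≡35, 61^16≡61, 61^32≡35.
Since 45 = 1 + 4 + 8 + 32 in binary, 61^45 ≡ 61·61·35·35 ≡ 1 (mod 97).

1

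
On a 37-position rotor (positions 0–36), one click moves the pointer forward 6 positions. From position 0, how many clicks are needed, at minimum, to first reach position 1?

31

37 = 6·6 + 1
6 = 6·1 + 0
Back-substituting gives 6·31 ≡ 1 (mod 37).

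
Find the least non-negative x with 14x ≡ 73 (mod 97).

The inverse of 14 mod 97 is 7 (since 14·7 = 98 ≡ 1).
Multiplying both sides by 7: x ≡ 7·73 = 511 ≡ 26 (mod 97).

26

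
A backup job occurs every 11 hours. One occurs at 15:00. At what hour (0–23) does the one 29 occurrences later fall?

22

29·11 = 319.
Dividing 319 by 24 gives quotient 13 and remainder 7.
(15 + 7) mod 24 = 22.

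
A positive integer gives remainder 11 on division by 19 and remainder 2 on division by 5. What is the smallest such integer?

x ≡ 2 (mod 5) gives x ∈ {2, 7, 12, 17, 22, 27, 32, 37, …}.
The first of these with x mod 19 = 11 is 87.

87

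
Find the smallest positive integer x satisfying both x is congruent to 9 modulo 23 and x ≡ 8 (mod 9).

170

x ≡ 8 (mod 9) gives x ∈ {8, 17, 26, 35, 44, 53, 62, 71, …}.
The first of these with x mod 23 = 9 is 170.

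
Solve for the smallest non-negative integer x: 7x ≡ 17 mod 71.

43

7⁻¹ ≡ 61 (mod 71) because 7·61 = 427 = 6·71 + 1.
Multiplying both sides by 61: x ≡ 61·17 = 1037 ≡ 43 (mod 71).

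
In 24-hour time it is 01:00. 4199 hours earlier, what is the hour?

4199 − 174·24 = 23, so 4199 ≡ 23 (mod 24).
(1 − 23) mod 24 = 2.

2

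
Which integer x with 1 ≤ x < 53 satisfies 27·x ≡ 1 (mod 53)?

27·2 = 54 = 1·53 + 1, so 27⁻¹ ≡ 2 (mod 53).

2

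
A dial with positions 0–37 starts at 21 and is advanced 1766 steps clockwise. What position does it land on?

1766 = 46·38 + 18, so 1766 mod 38 = 18.
(21 + 18) mod 38 = 1.

1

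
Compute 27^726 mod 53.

4

Square-and-reduce mod 53: 27^1≡27, 27^2≡40, 27^4≡10, 27^8≡47, 27^16≡36, 27^32≡24, 27^64≡46, 27^128≡49, 27^256≡16, 27^512≡44.
726 = 2 + 4 + 16 + 64 + 128 + 512, so 27^726 ≡ 40·10·36·46·49·44 ≡ 4 (mod 53).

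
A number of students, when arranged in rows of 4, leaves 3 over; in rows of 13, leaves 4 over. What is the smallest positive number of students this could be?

43

Since 13·1 ≡ 1 (mod 4), take x = 4 + 13·((3−4)·1 mod 4) = 4 + 13·3 = 43.
Check: 43 mod 4 = 3, 43 mod 13 = 4.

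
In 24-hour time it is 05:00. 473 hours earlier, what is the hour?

473 mod 24 = 17 (since 19·24 = 456).
(5 − 17) mod 24 = 12.

12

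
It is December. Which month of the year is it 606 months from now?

606 mod 12 = 6 (since 50·12 = 600).
December + 6 months → June.

June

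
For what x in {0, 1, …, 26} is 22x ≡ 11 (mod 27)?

The inverse of 22 mod 27 is 16 (since 22·16 = 352 ≡ 1).
So x ≡ 16·11 = 176 ≡ 14 (mod 27).

14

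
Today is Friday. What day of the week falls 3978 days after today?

3978 mod 7 = 2 (since 568·7 = 3976).
Friday + 2 days → Sunday.

Sunday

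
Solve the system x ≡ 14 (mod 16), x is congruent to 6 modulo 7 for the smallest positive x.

62

x ≡ 6 (mod 7) gives x ∈ {6, 13, 20, 27, 34, 41, 48, 55, …}.
The first of these with x mod 16 = 14 is 62.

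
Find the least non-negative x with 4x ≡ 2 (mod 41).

The inverse of 4 mod 41 is 31 (since 4·31 = 124 ≡ 1).
Multiplying both sides by 31: x ≡ 31·2 = 62 ≡ 21 (mod 41).
Check: 4·21 = 84 = 2·41 + 2.

21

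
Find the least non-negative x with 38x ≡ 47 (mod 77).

60

The inverse of 38 mod 77 is 75 (since 38·75 = 2850 ≡ 1).
So x ≡ 75·47 = 3525 ≡ 60 (mod 77).
Check: 38·60 = 2280 = 29·77 + 47.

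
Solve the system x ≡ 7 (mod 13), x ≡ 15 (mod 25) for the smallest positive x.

215

x ≡ 7 (mod 13) gives x ∈ {7, 20, 33, 46, 59, 72, 85, 98, …}.
The first of these with x mod 25 = 15 is 215.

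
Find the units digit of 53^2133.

Last digits of 3^n: 3, 9, 7, 1 (period 4).
2133 leaves remainder 1 on division by 4, so 53^2133 ends in 3.

3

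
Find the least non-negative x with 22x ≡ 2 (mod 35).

22⁻¹ ≡ 8 (mod 35) because 22·8 = 176 = 5·35 + 1.
Multiplying both sides by 8: x ≡ 8·2 = 16 ≡ 16 (mod 35).
Check: 22·16 = 352 = 10·35 + 2.

16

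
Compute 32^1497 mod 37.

Square-and-reduce mod 37: 32^1≡32, 32^2≡25, 32^4≡33, 32^8≡16, 32^16≡34, 32^32≡9, 32^64≡7, 32^128≡12, 32^256≡33, 32^512≡16, 32^1024≡34.
Since 1497 = 1 + 8 + 16 + 64 + 128 + 256 + 1024 in binary, 32^1497 ≡ 32·16·34·7·12·33·34 ≡ 14 (mod 37).

14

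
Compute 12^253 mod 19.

12

By repeated squaring mod 19: 12^1≡12, 12^2≡11, 12^4≡7, 12^8≡11, 12^16≡7, 12^32≡11, 12^64≡7, 12^128≡11.
253 = 1 + 4 + 8 + 16 + 32 + 64 + 128, so 12^253 ≡ 12·7·11·7·11·7·11 ≡ 12 (mod 19).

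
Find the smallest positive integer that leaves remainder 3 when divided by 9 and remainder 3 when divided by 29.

3

Since 29·5 ≡ 1 (mod 9), take x = 3 + 29·((3−3)·5 mod 9) = 3 + 29·0 = 3.
Check: 3 mod 9 = 3, 3 mod 29 = 3.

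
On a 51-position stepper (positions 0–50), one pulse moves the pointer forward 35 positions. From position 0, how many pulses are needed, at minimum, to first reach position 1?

51 = 1·35 + 16
35 = 2·16 + 3
16 = 5·3 + 1
3 = 3·1 + 0
Back-substituting gives 35·35 ≡ 1 (mod 51).

35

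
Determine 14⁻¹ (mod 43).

40

43 = 3·14 + 1
14 = 14·1 + 0
Back-substituting gives 14·40 ≡ 1 (mod 43).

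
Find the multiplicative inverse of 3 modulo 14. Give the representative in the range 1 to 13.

5

3·5 = 15 = 1·14 + 1, so 3⁻¹ ≡ 5 (mod 14).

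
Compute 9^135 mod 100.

Successive squares of 9 mod 100: 9^1≡9, 9^2≡81, 9^4≡61, 9^8≡21, 9^16≡41, 9^32≡81, 9^64≡61, 9^128≡21.
Since 135 = 1 + 2 + 4 + 128 in binary, 9^135 ≡ 9·81·61·21 ≡ 49 (mod 100).

49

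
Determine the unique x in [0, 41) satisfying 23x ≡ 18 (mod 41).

40

The inverse of 23 mod 41 is 25 (since 23·25 = 575 ≡ 1).
Multiplying both sides by 25: x ≡ 25·18 = 450 ≡ 40 (mod 41).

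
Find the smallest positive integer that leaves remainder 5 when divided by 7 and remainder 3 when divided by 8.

x ≡ 5 (mod 7) gives x ∈ {5, 12, 19}.
The first of these with x mod 8 = 3 is 19.

19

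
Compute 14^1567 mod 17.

Square-and-reduce mod 17: 14^1≡14, 14^2≡9, 14^4≡13, 14^8≡16, 14^16≡1, 14^32≡1, 14^64≡1, 14^128≡1, 14^256≡1, 14^512≡1, 14^1024≡1.
Since 1567 = 1 + 2 + 4 + 8 + 16 + 512 + 1024 in binary, 14^1567 ≡ 14·9·13·16·1·1·1 ≡ 11 (mod 17).

11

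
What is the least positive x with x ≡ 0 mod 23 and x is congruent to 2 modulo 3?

x ≡ 2 (mod 3) gives x ∈ {2, 5, 8, 11, 14, 17, 20, 23}.
The first of these with x mod 23 = 0 is 23.

23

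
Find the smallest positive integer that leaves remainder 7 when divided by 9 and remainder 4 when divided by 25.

79

Since 25·4 ≡ 1 (mod 9), take x = 4 + 25·((7−4)·4 mod 9) = 4 + 25·3 = 79.
Check: 79 mod 9 = 7, 79 mod 25 = 4.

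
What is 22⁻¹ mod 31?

24

22·24 = 528 = 17·31 + 1, so 22⁻¹ ≡ 24 (mod 31).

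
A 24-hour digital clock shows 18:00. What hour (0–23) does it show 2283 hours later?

21

2283 − 95·24 = 3, so 2283 ≡ 3 (mod 24).
(18 + 3) mod 24 = 21.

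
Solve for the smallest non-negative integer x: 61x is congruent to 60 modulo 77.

54

The inverse of 61 mod 77 is 24 (since 61·24 = 1464 ≡ 1).
So x ≡ 24·60 = 1440 ≡ 54 (mod 77).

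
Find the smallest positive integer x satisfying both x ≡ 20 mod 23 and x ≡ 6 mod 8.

158

x ≡ 6 (mod 8) gives x ∈ {6, 14, 22, 30, 38, 46, 54, 62, …}.
The first of these with x mod 23 = 20 is 158.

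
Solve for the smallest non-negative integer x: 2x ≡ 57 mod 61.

59

2⁻¹ ≡ 31 (mod 61) because 2·31 = 62 = 1·61 + 1.
So x ≡ 31·57 = 1767 ≡ 59 (mod 61).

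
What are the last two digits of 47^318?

Square-and-reduce mod 100: 47^1≡47, 47^2≡9, 47^4≡81, 47^8≡61, 47^16≡21, 47^32≡41, 47^64≡81, 47^128≡61, 47^256≡21.
Since 318 = 2 + 4 + 8 + 16 + 32 + 256 in binary, 47^318 ≡ 9·81·61·21·41·21 ≡ 89 (mod 100).

89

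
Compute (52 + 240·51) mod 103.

240·51 = 12240.
12240 mod 103 = 86 (since 118·103 = 12154).
(52 + 86) mod 103 = 35.

35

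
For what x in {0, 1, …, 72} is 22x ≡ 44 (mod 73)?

2

22⁻¹ ≡ 10 (mod 73) because 22·10 = 220 = 3·73 + 1.
So x ≡ 10·44 = 440 ≡ 2 (mod 73).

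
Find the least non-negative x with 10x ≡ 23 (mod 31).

24

The inverse of 10 mod 31 is 28 (since 10·28 = 280 ≡ 1).
Multiplying both sides by 28: x ≡ 28·23 = 644 ≡ 24 (mod 31).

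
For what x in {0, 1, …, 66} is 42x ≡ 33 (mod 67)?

63

The inverse of 42 mod 67 is 8 (since 42·8 = 336 ≡ 1).
Multiplying both sides by 8: x ≡ 8·33 = 264 ≡ 63 (mod 67).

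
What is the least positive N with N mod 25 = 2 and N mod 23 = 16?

177

x ≡ 16 (mod 23) gives x ∈ {16, 39, 62, 85, 108, 131, 154, 177}.
The first of these with x mod 25 = 2 is 177.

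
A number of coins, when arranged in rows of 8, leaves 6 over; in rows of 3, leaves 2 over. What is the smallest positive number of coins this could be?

Since 3·3 ≡ 1 (mod 8), take x = 2 + 3·((6−2)·3 mod 8) = 2 + 3·4 = 14.
Check: 14 mod 8 = 6, 14 mod 3 = 2.

14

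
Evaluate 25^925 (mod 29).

25

Successive squares of 25 mod 29: 25^1≡25, 25^2≡16, 25^4≡24, 25^8≡25, 25^16≡16, 25^32≡24, 25^64≡25, 25^128≡16, 25^256≡24, 25^512≡25.
Since 925 = 1 + 4 + 8 + 16 + 128 + 256 + 512 in binary, 25^925 ≡ 25·24·25·16·16·24·25 ≡ 25 (mod 29).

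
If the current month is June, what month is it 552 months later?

552 = 46·12 + 0, so 552 mod 12 = 0.
June + 0 months → June.

June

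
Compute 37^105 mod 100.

By repeated squaring mod 100: 37^1≡37, 37^2≡69, 37^4≡61, 37^8≡21, 37^16≡41, 37^32≡81, 37^64≡61.
Since 105 = 1 + 8 + 32 + 64 in binary, 37^105 ≡ 37·21·81·61 ≡ 57 (mod 100).

57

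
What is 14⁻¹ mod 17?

11

14·11 = 154 = 9·17 + 1, so 14⁻¹ ≡ 11 (mod 17).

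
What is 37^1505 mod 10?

The units digit of 37^n cycles with period 4: 7, 9, 3, 1, …
1505 mod 4 = 1, so the last digit matches 7^1 = 7.

7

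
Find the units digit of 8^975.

2

Powers of 8 mod 10 repeat with period 4: 8, 4, 2, 6.
975 mod 4 = 3, so the last digit matches 8^3 = 2.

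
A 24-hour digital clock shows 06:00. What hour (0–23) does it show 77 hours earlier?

77 mod 24 = 5 (since 3·24 = 72).
(6 − 5) mod 24 = 1.

1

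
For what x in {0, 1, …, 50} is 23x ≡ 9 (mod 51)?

27

The inverse of 23 mod 51 is 20 (since 23·20 = 460 ≡ 1).
Multiplying both sides by 20: x ≡ 20·9 = 180 ≡ 27 (mod 51).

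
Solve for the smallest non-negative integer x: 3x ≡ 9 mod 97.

3

The inverse of 3 mod 97 is 65 (since 3·65 = 195 ≡ 1).
So x ≡ 65·9 = 585 ≡ 3 (mod 97).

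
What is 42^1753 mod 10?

2

Last digits of 2^n: 2, 4, 8, 6 (period 4).
1753 mod 4 = 1, so the last digit matches 2^1 = 2.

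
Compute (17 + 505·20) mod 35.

2

505·20 = 10100.
10100 = 288·35 + 20, so 10100 mod 35 = 20.
(17 + 20) mod 35 = 2.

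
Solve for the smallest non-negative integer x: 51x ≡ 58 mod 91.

85

51⁻¹ ≡ 25 (mod 91) because 51·25 = 1275 = 14·91 + 1.
So x ≡ 25·58 = 1450 ≡ 85 (mod 91).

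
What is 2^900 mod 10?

Powers of 2 mod 10 repeat with period 4: 2, 4, 8, 6.
900 mod 4 = 0, so the last digit matches 2^4 = 6.

6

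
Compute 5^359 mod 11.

Successive squares of 5 mod 11: 5^1≡5, 5^2≡3, 5^4≡9, 5^8≡4, 5^16≡5, 5^32≡3, 5^64≡9, 5^128≡4, 5^256≡5.
Since 359 = 1 + 2 + 4 + 32 + 64 + 256 in binary, 5^359 ≡ 5·3·9·3·9·5 ≡ 9 (mod 11).

9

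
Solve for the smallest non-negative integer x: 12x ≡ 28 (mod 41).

16

12⁻¹ ≡ 24 (mod 41) because 12·24 = 288 = 7·41 + 1.
Multiplying both sides by 24: x ≡ 24·28 = 672 ≡ 16 (mod 41).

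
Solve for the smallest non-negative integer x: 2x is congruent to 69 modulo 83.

76

2⁻¹ ≡ 42 (mod 83) because 2·42 = 84 = 1·83 + 1.
Multiplying both sides by 42: x ≡ 42·69 = 2898 ≡ 76 (mod 83).
Check: 2·76 = 152 = 1·83 + 69.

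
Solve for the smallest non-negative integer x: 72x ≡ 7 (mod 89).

31

The inverse of 72 mod 89 is 68 (since 72·68 = 4896 ≡ 1).
So x ≡ 68·7 = 476 ≡ 31 (mod 89).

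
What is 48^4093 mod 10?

Last digits of 8^n: 8, 4, 2, 6 (period 4).
4093 mod 4 = 1, so the last digit matches 8^1 = 8.

8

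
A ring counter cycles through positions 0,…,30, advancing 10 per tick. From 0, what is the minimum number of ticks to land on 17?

The inverse of 10 mod 31 is 28 (since 10·28 = 280 ≡ 1).
So x ≡ 28·17 = 476 ≡ 11 (mod 31).

11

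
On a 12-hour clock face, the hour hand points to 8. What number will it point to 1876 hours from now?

12

1876 − 156·12 = 4, so 1876 ≡ 4 (mod 12).
8 + 4 → 12 on a 12-hour dial.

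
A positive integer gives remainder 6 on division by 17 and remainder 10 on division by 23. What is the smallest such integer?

Since 23·3 ≡ 1 (mod 17), take x = 10 + 23·((6−10)·3 mod 17) = 10 + 23·5 = 125.
Check: 125 mod 17 = 6, 125 mod 23 = 10.

125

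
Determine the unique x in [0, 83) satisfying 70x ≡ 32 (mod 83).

55

70⁻¹ ≡ 51 (mod 83) because 70·51 = 3570 = 43·83 + 1.
So x ≡ 51·32 = 1632 ≡ 55 (mod 83).
Check: 70·55 = 3850 = 46·83 + 32.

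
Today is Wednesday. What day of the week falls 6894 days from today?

Tuesday

6894 = 984·7 + 6, so 6894 mod 7 = 6.
Wednesday + 6 days → Tuesday.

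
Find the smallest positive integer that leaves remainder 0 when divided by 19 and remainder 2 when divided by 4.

38

Since 4·5 ≡ 1 (mod 19), take x = 2 + 4·((0−2)·5 mod 19) = 2 + 4·9 = 38.
Check: 38 mod 19 = 0, 38 mod 4 = 2.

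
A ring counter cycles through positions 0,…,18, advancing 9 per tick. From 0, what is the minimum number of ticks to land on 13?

12

The inverse of 9 mod 19 is 17 (since 9·17 = 153 ≡ 1).
So x ≡ 17·13 = 221 ≡ 12 (mod 19).
Check: 9·12 = 108 = 5·19 + 13.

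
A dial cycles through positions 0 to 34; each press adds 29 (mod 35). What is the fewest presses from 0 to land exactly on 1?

35 = 1·29 + 6
29 = 4·6 + 5
6 = 1·5 + 1
5 = 5·1 + 0
Back-substituting gives 29·29 ≡ 1 (mod 35).

29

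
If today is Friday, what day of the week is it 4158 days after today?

Friday

4158 mod 7 = 0 (since 594·7 = 4158).
Friday + 0 days → Friday.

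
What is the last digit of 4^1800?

Powers of 4 mod 10 repeat with period 2: 4, 6.
1800 leaves remainder 0 on division by 2, so 4^1800 ends in 6.

6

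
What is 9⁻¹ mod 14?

9·11 = 99 = 7·14 + 1, so 9⁻¹ ≡ 11 (mod 14).

11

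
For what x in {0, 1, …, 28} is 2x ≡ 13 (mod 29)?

21

The inverse of 2 mod 29 is 15 (since 2·15 = 30 ≡ 1).
Multiplying both sides by 15: x ≡ 15·13 = 195 ≡ 21 (mod 29).
Check: 2·21 = 42 = 1·29 + 13.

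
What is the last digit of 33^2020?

1

The units digit of 33^n cycles with period 4: 3, 9, 7, 1, …
2020 mod 4 = 0, so the last digit matches 3^4 = 1.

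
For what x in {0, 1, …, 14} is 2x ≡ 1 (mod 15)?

2⁻¹ ≡ 8 (mod 15) because 2·8 = 16 = 1·15 + 1.
Multiplying both sides by 8: x ≡ 8·1 = 8 ≡ 8 (mod 15).

8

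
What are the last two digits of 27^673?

67

Square-and-reduce mod 100: 27^1≡27, 27^2≡29, 27^4≡41, 27^8≡81, 27^16≡61, 27^32≡21, 27^64≡41, 27^128≡81, 27^256≡61, 27^512≡21.
673 = 1 + 32 + 128 + 512, so 27^673 ≡ 27·21·81·21 ≡ 67 (mod 100).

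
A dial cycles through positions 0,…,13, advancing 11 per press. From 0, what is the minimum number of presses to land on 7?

7

11⁻¹ ≡ 9 (mod 14) because 11·9 = 99 = 7·14 + 1.
Multiplying both sides by 9: x ≡ 9·7 = 63 ≡ 7 (mod 14).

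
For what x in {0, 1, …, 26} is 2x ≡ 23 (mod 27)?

The inverse of 2 mod 27 is 14 (since 2·14 = 28 ≡ 1).
Multiplying both sides by 14: x ≡ 14·23 = 322 ≡ 25 (mod 27).
Check: 2·25 = 50 = 1·27 + 23.

25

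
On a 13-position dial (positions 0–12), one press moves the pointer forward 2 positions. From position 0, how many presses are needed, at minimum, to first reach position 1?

7

13 = 6·2 + 1
2 = 2·1 + 0
Back-substituting gives 2·7 ≡ 1 (mod 13).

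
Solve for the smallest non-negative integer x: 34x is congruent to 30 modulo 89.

48

34⁻¹ ≡ 55 (mod 89) because 34·55 = 1870 = 21·89 + 1.
So x ≡ 55·30 = 1650 ≡ 48 (mod 89).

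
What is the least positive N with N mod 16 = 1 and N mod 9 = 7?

Since 9·9 ≡ 1 (mod 16), take x = 7 + 9·((1−7)·9 mod 16) = 7 + 9·10 = 97.
Check: 97 mod 16 = 1, 97 mod 9 = 7.

97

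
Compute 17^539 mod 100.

53

By repeated squaring mod 100: 17^1≡17, 17^2≡89, 17^4≡21, 17^8≡41, 17^16≡81, 17^32≡61, 17^64≡21, 17^128≡41, 17^256≡81, 17^512≡61.
Since 539 = 1 + 2 + 8 + 16 + 512 in binary, 17^539 ≡ 17·89·41·81·61 ≡ 53 (mod 100).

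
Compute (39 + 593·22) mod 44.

593·22 = 13046.
Dividing 13046 by 44 gives quotient 296 and remainder 22.
(39 + 22) mod 44 = 17.

17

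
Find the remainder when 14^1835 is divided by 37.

8

Successive squares of 14 mod 37: 14^1≡14, 14^2≡11, 14^4≡10, 14^8≡26, 14^16≡10, 14^32≡26, 14^64≡10, 14^128≡26, 14^256≡10, 14^512≡26, 14^1024≡10.
Since 1835 = 1 + 2 + 8 + 32 + 256 + 512 + 1024 in binary, 14^1835 ≡ 14·11·26·26·10·26·10 ≡ 8 (mod 37).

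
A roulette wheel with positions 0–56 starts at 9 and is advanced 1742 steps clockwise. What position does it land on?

Dividing 1742 by 57 gives quotient 30 and remainder 32.
(9 + 32) mod 57 = 41.

41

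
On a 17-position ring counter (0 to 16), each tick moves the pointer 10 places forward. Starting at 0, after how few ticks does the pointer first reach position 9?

The inverse of 10 mod 17 is 12 (since 10·12 = 120 ≡ 1).
So x ≡ 12·9 = 108 ≡ 6 (mod 17).
Check: 10·6 = 60 = 3·17 + 9.

6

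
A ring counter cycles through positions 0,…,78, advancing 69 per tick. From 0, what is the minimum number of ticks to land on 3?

69⁻¹ ≡ 71 (mod 79) because 69·71 = 4899 = 62·79 + 1.
Multiplying both sides by 71: x ≡ 71·3 = 213 ≡ 55 (mod 79).
Check: 69·55 = 3795 = 48·79 + 3.

55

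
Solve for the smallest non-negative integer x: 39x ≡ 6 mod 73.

17

39⁻¹ ≡ 15 (mod 73) because 39·15 = 585 = 8·73 + 1.
So x ≡ 15·6 = 90 ≡ 17 (mod 73).
Check: 39·17 = 663 = 9·73 + 6.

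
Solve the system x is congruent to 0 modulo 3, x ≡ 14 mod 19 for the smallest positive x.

x ≡ 0 (mod 3) gives x ∈ {0, 3, 6, 9, 12, 15, 18, 21, …}.
The first of these with x mod 19 = 14 is 33.

33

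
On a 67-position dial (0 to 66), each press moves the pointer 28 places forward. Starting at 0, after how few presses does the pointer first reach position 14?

34

28⁻¹ ≡ 12 (mod 67) because 28·12 = 336 = 5·67 + 1.
So x ≡ 12·14 = 168 ≡ 34 (mod 67).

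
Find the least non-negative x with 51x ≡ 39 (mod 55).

51⁻¹ ≡ 41 (mod 55) because 51·41 = 2091 = 38·55 + 1.
Multiplying both sides by 41: x ≡ 41·39 = 1599 ≡ 4 (mod 55).

4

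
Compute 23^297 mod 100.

Successive squares of 23 mod 100: 23^1≡23, 23^2≡29, 23^4≡41, 23^8≡81, 23^16≡61, 23^32≡21, 23^64≡41, 23^128≡81, 23^256≡61.
297 = 1 + 8 + 32 + 256, so 23^297 ≡ 23·81·21·61 ≡ 3 (mod 100).

3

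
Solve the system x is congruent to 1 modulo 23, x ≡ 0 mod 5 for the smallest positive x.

70

x ≡ 0 (mod 5) gives x ∈ {0, 5, 10, 15, 20, 25, 30, 35, …}.
The first of these with x mod 23 = 1 is 70.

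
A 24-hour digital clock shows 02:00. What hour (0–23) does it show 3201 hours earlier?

3201 − 133·24 = 9, so 3201 ≡ 9 (mod 24).
(2 − 9) mod 24 = 17.

17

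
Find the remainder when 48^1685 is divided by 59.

26

Square-and-reduce mod 59: 48^1≡48, 48^2≡3, 48^4≡9, 48^8≡22, 48^16≡12, 48^32≡26, 48^64≡27, 48^128≡21, 48^256≡28, 48^512≡17, 48^1024≡53.
Since 1685 = 1 + 4 + 16 + 128 + 512 + 1024 in binary, 48^1685 ≡ 48·9·12·21·17·53 ≡ 26 (mod 59).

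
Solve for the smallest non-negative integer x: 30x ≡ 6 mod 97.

30⁻¹ ≡ 55 (mod 97) because 30·55 = 1650 = 17·97 + 1.
Multiplying both sides by 55: x ≡ 55·6 = 330 ≡ 39 (mod 97).

39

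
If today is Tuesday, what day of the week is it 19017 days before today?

19017 = 2716·7 + 5, so 19017 mod 7 = 5.
Tuesday − 5 days → Thursday.

Thursday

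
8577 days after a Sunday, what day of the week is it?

Dividing 8577 by 7 gives quotient 1225 and remainder 2.
Sunday + 2 days → Tuesday.

Tuesday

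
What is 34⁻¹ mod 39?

39 = 1·34 + 5
34 = 6·5 + 4
5 = 1·4 + 1
4 = 4·1 + 0
Back-substituting gives 34·31 ≡ 1 (mod 39).

31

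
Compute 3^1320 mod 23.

By repeated squaring mod 23: 3^1≡3, 3^2≡9, 3^4≡12, 3^8≡6, 3^16≡13, 3^32≡8, 3^64≡18, 3^128≡2, 3^256≡4, 3^512≡16, 3^1024≡3.
Since 1320 = 8 + 32 + 256 + 1024 in binary, 3^1320 ≡ 6·8·4·3 ≡ 1 (mod 23).

1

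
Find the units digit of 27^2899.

3

Last digits of 7^n: 7, 9, 3, 1 (period 4).
2899 leaves remainder 3 on division by 4, so 27^2899 ends in 3.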